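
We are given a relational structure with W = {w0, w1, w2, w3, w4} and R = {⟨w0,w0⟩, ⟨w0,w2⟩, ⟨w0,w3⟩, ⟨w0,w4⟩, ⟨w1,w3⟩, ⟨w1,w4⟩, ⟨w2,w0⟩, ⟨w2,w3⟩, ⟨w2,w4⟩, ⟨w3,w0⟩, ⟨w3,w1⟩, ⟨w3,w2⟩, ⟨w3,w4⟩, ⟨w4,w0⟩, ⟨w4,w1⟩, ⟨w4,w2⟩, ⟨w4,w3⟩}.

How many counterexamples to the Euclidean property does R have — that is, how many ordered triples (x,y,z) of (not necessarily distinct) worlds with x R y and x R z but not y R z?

Enumerating: (w0,w2,w2), (w0,w3,w3), (w0,w4,w4), (w1,w3,w3), (w1,w4,w4), (w2,w3,w3), (w2,w4,w4), (w3,w0,w1), (w3,w1,w0), (w3,w1,w1), (w3,w1,w2), (w3,w2,w1), … and 9 more.
Total: 21.

21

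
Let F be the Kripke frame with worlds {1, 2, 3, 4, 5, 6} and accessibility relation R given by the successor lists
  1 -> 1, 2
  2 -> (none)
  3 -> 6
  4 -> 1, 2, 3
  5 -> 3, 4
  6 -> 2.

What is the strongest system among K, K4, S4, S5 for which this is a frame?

K

Transitive (axiom 4): no — 3 R 6 and 6 R 2, but not 3 R 2.
Reflexive (axiom T): no — 2 is not related to itself.
Euclidean (axiom 5): no — 4 R 1 and 4 R 3, but not 1 R 3.
So F validates K; K4 would additionally require R to be transitive. The strongest is K.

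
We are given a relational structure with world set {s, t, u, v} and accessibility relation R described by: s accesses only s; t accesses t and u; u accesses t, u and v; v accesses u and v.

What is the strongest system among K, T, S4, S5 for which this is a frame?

Reflexive (axiom T): yes — every world is R-related to itself.
Transitive (axiom 4): no — t R u and u R v, but not t R v.
Euclidean (axiom 5): no — u R t and u R v, but not t R v.
So F validates K, T; S4 would additionally require R to be transitive. The strongest is T.

T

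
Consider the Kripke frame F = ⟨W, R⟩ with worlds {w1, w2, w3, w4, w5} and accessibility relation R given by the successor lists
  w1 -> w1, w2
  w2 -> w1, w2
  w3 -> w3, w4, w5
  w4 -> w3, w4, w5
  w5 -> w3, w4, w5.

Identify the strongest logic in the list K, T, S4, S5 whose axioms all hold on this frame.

Reflexive (axiom T): yes — every world is R-related to itself.
Transitive (axiom 4): yes — every two-step R-path is closed by a direct edge.
Euclidean (axiom 5): yes — any two successors of a common world are R-related.
So F validates K, T, S4, S5. The strongest is S5.

S5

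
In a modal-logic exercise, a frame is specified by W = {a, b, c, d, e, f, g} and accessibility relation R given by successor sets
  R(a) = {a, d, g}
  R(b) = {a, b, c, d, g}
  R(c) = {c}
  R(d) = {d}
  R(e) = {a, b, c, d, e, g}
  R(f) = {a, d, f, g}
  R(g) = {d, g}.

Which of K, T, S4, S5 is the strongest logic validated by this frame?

Reflexive (axiom T): yes — every world is R-related to itself.
Transitive (axiom 4): yes — every two-step R-path is closed by a direct edge.
Euclidean (axiom 5): no — a R d and a R g, but not d R g.
So F validates K, T, S4; S5 would additionally require R to be Euclidean. The strongest is S4.

S4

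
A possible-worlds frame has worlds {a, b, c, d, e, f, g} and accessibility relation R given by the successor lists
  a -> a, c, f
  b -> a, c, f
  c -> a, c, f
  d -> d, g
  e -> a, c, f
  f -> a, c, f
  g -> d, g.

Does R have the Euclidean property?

Euclidean: yes — any two successors of a common world are R-related.

Yes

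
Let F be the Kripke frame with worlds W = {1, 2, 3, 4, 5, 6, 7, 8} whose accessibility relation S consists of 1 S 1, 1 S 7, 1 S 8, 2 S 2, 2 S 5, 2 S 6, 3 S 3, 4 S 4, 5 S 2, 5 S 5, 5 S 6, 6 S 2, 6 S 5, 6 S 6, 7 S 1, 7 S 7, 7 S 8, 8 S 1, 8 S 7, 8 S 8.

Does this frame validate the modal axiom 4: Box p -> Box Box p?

By correspondence theory, 4 is valid on a frame iff S is transitive.
Transitive: yes — every two-step S-path is closed by a direct edge.

Yes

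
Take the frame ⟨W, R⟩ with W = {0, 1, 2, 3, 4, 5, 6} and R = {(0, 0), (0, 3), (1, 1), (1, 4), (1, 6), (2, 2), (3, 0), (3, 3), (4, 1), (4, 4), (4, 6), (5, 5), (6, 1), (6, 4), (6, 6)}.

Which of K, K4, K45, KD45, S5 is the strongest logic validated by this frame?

Transitive (axiom 4): yes — every two-step R-path is closed by a direct edge.
Euclidean (axiom 5): yes — any two successors of a common world are R-related.
Serial (axiom D): yes — every world has a successor (e.g. 0 R 0).
Reflexive (axiom T): yes — every world is R-related to itself.
So F validates K, K4, K45, KD45, S5. The strongest is S5.

S5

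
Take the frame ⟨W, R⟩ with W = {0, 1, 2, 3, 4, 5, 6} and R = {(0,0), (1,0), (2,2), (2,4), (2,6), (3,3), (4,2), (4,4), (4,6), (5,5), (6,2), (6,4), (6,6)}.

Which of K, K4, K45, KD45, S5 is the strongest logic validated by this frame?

Transitive (axiom 4): yes — every two-step R-path is closed by a direct edge.
Euclidean (axiom 5): yes — any two successors of a common world are R-related.
Serial (axiom D): yes — every world has a successor (e.g. 0 R 0).
Reflexive (axiom T): no — 1 is not related to itself.
So F validates K, K4, K45, KD45; S5 would additionally require R to be reflexive. The strongest is KD45.

KD45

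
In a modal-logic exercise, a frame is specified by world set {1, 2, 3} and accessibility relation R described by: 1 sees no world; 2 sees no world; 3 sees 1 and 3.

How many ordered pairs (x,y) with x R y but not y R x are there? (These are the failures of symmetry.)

1

Enumerating: (3,1).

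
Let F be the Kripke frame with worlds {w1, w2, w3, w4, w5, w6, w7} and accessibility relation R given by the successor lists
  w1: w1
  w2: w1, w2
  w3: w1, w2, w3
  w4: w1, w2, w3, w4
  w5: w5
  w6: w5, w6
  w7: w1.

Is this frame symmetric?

Symmetric: no — w2 R w1 but not w1 R w2.

No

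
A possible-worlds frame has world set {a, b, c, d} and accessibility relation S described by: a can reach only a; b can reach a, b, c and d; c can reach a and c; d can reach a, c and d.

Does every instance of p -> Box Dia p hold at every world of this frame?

No

Axiom B corresponds to the accessibility relation being symmetric.
Symmetric: no — b S a but not a S b.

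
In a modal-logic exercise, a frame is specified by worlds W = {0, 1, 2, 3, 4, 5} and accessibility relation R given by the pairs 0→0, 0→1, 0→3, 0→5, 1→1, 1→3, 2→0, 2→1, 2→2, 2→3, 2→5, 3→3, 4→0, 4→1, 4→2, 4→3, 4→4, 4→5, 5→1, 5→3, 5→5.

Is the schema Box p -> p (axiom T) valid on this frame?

By correspondence theory, T is valid on a frame iff R is reflexive.
Reflexive: yes — every world is R-related to itself.

Yes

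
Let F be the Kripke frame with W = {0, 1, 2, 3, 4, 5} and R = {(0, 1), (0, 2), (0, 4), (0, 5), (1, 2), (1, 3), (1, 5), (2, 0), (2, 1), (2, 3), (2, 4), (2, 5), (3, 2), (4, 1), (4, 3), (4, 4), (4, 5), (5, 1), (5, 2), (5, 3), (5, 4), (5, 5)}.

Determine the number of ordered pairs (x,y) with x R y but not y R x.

8

Enumerating: (0,1), (0,4), (0,5), (1,3), (2,4), (4,1), (4,3), (5,3).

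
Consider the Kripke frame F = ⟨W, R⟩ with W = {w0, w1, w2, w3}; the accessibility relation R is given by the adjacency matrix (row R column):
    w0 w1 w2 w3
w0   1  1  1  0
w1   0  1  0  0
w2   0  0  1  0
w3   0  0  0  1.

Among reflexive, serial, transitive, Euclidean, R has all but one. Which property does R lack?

Euclidean

Reflexive: yes — every world is R-related to itself.
Serial: yes — every world has a successor (e.g. w0 R w0).
Transitive: yes — every two-step R-path is closed by a direct edge.
Euclidean: no — w0 R w1 and w0 R w2, but not w1 R w2.
Only Euclidean fails.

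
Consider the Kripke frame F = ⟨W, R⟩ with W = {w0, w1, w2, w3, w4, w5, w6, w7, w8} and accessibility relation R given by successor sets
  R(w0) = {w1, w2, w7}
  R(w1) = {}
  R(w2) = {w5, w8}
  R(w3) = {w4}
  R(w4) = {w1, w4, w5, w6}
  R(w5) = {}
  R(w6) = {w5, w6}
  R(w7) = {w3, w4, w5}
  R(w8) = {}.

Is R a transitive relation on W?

No

Transitive: no — w0 R w2 and w2 R w5, but not w0 R w5.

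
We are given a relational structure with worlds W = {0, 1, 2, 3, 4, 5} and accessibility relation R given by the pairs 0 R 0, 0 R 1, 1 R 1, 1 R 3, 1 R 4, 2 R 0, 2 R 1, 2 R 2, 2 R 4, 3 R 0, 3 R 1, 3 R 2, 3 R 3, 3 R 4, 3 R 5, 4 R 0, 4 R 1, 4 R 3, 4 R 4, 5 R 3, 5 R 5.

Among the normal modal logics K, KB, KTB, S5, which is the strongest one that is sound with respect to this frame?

Symmetric (axiom B): no — 0 R 1 but not 1 R 0.
Reflexive (axiom T): yes — every world is R-related to itself.
Euclidean (axiom 5): no — 2 R 0 and 2 R 4, but not 0 R 4.
So F validates K; KB would additionally require R to be symmetric. The strongest is K.

K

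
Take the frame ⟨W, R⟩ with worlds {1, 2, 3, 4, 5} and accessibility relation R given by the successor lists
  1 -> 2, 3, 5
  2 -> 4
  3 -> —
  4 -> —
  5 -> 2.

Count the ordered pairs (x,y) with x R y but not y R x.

5

Enumerating: (1,2), (1,3), (1,5), (2,4), (5,2).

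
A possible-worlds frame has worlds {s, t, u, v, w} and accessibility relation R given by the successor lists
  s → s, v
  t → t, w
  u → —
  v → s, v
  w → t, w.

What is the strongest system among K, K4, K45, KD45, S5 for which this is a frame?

K45

Transitive (axiom 4): yes — every two-step R-path is closed by a direct edge.
Euclidean (axiom 5): yes — any two successors of a common world are R-related.
Serial (axiom D): no — u has no R-successor.
Reflexive (axiom T): no — u is not related to itself.
So F validates K, K4, K45; KD45 would additionally require R to be serial. The strongest is K45.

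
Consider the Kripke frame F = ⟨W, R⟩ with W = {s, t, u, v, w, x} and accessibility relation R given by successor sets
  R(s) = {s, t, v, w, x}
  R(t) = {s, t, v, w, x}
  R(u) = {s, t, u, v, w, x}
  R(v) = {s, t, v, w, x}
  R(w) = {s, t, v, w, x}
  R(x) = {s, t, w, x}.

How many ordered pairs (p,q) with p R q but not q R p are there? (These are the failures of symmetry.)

6

Enumerating: (u,s), (u,t), (u,v), (u,w), (u,x), (v,x).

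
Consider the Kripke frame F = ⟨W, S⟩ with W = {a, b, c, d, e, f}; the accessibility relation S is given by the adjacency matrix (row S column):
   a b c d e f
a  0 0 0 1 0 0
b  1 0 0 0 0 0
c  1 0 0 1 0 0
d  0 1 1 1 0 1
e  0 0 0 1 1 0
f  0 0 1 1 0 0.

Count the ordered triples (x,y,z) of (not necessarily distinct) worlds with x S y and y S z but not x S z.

15

Enumerating: (a,d,b), (a,d,c), (a,d,f), (b,a,d), (c,d,b), (c,d,c), (c,d,f), (d,b,a), (d,c,a), (e,d,b), (e,d,c), (e,d,f), (f,c,a), (f,d,b), (f,d,f).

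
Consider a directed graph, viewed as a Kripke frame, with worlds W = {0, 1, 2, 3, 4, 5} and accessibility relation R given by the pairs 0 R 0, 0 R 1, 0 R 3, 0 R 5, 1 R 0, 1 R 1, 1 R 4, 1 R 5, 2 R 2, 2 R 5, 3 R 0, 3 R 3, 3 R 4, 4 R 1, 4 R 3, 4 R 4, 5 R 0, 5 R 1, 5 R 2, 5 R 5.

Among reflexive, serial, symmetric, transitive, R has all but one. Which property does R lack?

Reflexive: yes — every world is R-related to itself.
Serial: yes — every world has a successor (e.g. 0 R 0).
Symmetric: yes — every pair in R has its reverse in R.
Transitive: no — 0 R 1 and 1 R 4, but not 0 R 4.
Only transitive fails.

transitive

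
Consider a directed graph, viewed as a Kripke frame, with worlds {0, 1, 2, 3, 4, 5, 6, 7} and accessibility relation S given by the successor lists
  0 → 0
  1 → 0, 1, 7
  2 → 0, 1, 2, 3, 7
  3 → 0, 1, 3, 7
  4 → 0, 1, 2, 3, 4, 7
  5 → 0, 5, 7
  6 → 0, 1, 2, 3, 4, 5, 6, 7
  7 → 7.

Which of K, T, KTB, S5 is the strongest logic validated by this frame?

Reflexive (axiom T): yes — every world is S-related to itself.
Symmetric (axiom B): no — 1 S 0 but not 0 S 1.
Euclidean (axiom 5): no — 1 S 0 and 1 S 7, but not 0 S 7.
So F validates K, T; KTB would additionally require S to be symmetric. The strongest is T.

T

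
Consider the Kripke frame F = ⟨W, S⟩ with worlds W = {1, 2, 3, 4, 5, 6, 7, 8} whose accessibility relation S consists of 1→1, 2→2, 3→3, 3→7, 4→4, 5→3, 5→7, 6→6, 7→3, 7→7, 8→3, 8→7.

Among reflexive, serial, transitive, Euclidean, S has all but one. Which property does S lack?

reflexive

Reflexive: no — 5 is not related to itself.
Serial: yes — every world has a successor (e.g. 1 S 1).
Transitive: yes — every two-step S-path is closed by a direct edge.
Euclidean: yes — any two successors of a common world are S-related.
Only reflexive fails.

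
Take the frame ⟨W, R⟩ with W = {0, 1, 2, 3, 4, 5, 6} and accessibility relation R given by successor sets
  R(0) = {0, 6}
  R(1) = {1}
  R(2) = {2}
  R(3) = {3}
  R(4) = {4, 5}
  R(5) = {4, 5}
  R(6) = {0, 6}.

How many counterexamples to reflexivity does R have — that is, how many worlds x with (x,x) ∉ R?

R is reflexive; there are no such worlds.

0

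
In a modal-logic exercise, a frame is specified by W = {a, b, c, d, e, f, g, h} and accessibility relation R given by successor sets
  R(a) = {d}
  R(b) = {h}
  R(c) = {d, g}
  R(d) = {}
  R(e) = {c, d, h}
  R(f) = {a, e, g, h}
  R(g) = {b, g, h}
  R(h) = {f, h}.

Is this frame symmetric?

No

Symmetric: no — a R d but not d R a.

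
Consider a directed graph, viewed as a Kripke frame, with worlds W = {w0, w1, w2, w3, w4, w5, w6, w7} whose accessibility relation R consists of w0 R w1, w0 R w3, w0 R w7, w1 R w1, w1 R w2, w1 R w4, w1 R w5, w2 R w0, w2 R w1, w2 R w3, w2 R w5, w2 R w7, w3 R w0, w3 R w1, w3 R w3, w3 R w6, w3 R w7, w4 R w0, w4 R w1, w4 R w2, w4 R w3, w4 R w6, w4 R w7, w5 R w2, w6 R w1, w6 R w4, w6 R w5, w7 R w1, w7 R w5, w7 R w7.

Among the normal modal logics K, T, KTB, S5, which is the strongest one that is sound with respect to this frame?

K

Reflexive (axiom T): no — w0 is not related to itself.
Symmetric (axiom B): no — w0 R w1 but not w1 R w0.
Euclidean (axiom 5): no — w0 R w1 and w0 R w3, but not w1 R w3.
So F validates K; T would additionally require R to be reflexive. The strongest is K.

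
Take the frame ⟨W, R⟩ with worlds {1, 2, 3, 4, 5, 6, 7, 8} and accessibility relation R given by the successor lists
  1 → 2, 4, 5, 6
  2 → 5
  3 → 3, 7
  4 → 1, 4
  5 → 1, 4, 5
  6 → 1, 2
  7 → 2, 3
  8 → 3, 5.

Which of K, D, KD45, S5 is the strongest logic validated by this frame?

Serial (axiom D): yes — every world has a successor (e.g. 1 R 2).
Euclidean (axiom 5): no — 1 R 2 and 1 R 4, but not 2 R 4.
Transitive (axiom 4): no — 2 R 5 and 5 R 1, but not 2 R 1.
Reflexive (axiom T): no — 1 is not related to itself.
So F validates K, D; KD45 would additionally require R to be Euclidean and transitive. The strongest is D.

D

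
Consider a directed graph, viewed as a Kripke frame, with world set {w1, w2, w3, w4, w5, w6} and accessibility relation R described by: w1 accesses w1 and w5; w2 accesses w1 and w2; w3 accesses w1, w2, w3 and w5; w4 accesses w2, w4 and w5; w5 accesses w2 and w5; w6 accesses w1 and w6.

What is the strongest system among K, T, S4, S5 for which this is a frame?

T

Reflexive (axiom T): yes — every world is R-related to itself.
Transitive (axiom 4): no — w1 R w5 and w5 R w2, but not w1 R w2.
Euclidean (axiom 5): no — w3 R w1 and w3 R w2, but not w1 R w2.
So F validates K, T; S4 would additionally require R to be transitive. The strongest is T.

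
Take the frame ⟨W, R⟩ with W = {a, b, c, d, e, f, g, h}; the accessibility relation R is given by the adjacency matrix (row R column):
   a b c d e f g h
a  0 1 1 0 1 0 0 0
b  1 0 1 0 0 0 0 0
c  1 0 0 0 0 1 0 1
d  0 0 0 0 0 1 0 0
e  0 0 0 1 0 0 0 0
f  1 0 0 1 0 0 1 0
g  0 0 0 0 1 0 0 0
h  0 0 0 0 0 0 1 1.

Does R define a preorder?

Reflexive: no — a is not related to itself.
Transitive: no — a R c and c R f, but not a R f.
So R is not a preorder.

No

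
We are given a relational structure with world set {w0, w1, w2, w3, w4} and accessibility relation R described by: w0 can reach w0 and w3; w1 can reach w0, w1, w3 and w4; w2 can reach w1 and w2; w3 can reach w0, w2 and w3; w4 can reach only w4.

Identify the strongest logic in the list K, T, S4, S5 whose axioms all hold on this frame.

T

Reflexive (axiom T): yes — every world is R-related to itself.
Transitive (axiom 4): no — w0 R w3 and w3 R w2, but not w0 R w2.
Euclidean (axiom 5): no — w1 R w0 and w1 R w4, but not w0 R w4.
So F validates K, T; S4 would additionally require R to be transitive. The strongest is T.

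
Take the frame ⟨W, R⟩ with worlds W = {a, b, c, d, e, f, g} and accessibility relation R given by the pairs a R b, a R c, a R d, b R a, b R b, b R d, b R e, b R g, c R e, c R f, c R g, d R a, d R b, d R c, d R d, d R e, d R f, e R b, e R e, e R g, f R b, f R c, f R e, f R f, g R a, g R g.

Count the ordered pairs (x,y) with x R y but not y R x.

11

Enumerating: (a,c), (b,g), (c,e), (c,g), (d,c), (d,e), (d,f), (e,g), (f,b), (f,e), (g,a).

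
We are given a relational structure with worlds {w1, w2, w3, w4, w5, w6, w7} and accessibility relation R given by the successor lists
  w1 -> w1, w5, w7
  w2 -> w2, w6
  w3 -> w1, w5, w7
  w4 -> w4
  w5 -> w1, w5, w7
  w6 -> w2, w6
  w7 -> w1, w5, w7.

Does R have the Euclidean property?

Euclidean: yes — any two successors of a common world are R-related.

Yes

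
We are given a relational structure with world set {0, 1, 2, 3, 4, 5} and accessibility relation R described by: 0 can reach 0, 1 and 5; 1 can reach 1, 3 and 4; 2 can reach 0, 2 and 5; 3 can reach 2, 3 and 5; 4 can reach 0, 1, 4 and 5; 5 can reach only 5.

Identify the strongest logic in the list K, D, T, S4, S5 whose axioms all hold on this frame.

T

Serial (axiom D): yes — every world has a successor (e.g. 0 R 0).
Reflexive (axiom T): yes — every world is R-related to itself.
Transitive (axiom 4): no — 0 R 1 and 1 R 3, but not 0 R 3.
Euclidean (axiom 5): no — 0 R 1 and 0 R 5, but not 1 R 5.
So F validates K, D, T; S4 would additionally require R to be transitive. The strongest is T.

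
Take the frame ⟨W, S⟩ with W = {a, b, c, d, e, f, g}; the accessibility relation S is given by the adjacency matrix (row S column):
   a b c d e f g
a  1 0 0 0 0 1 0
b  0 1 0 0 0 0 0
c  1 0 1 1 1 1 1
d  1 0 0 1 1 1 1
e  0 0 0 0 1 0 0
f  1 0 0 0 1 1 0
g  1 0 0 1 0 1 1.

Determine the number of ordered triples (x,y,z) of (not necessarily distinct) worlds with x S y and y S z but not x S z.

3

Enumerating: (a,f,e), (g,d,e), (g,f,e).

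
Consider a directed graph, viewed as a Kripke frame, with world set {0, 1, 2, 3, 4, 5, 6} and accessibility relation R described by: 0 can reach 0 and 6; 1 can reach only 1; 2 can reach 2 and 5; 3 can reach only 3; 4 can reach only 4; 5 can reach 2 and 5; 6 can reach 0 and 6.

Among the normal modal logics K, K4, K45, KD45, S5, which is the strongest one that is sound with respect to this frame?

S5

Transitive (axiom 4): yes — every two-step R-path is closed by a direct edge.
Euclidean (axiom 5): yes — any two successors of a common world are R-related.
Serial (axiom D): yes — every world has a successor (e.g. 0 R 0).
Reflexive (axiom T): yes — every world is R-related to itself.
So F validates K, K4, K45, KD45, S5. The strongest is S5.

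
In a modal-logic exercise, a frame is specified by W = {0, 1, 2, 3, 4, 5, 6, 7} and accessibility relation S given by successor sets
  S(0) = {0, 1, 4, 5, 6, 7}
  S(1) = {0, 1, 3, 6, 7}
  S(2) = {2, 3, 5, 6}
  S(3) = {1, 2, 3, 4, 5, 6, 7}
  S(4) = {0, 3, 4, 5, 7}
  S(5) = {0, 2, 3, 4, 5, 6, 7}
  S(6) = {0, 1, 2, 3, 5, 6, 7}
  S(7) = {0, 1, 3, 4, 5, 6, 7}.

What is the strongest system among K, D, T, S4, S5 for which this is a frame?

Serial (axiom D): yes — every world has a successor (e.g. 0 S 0).
Reflexive (axiom T): yes — every world is S-related to itself.
Transitive (axiom 4): no — 0 S 1 and 1 S 3, but not 0 S 3.
Euclidean (axiom 5): no — 0 S 1 and 0 S 4, but not 1 S 4.
So F validates K, D, T; S4 would additionally require S to be transitive. The strongest is T.

T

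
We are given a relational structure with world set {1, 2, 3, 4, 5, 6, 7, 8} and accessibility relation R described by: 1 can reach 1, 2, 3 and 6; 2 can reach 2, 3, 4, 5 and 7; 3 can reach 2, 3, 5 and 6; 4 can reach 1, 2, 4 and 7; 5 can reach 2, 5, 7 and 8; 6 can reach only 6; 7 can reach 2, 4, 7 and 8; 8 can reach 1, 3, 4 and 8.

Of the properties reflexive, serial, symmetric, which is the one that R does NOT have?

Reflexive: yes — every world is R-related to itself.
Serial: yes — every world has a successor (e.g. 1 R 1).
Symmetric: no — 1 R 2 but not 2 R 1.
Only symmetric fails.

symmetric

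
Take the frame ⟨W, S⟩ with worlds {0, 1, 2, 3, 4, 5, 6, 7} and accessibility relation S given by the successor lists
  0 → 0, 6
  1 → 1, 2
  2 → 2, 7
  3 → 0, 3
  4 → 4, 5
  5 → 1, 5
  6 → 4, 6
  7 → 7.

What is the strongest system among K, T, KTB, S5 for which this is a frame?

T

Reflexive (axiom T): yes — every world is S-related to itself.
Symmetric (axiom B): no — 0 S 6 but not 6 S 0.
Euclidean (axiom 5): no — 0 S 6 and 0 S 0, but not 6 S 0.
So F validates K, T; KTB would additionally require S to be symmetric. The strongest is T.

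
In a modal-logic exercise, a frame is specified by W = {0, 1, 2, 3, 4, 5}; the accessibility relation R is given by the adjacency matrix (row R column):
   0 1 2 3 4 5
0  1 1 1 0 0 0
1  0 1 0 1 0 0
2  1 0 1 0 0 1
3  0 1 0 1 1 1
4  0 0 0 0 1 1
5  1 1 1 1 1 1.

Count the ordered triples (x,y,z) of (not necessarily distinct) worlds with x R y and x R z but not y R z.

Enumerating: (0,1,0), (0,1,2), (0,2,1), (2,0,5), (3,1,4), (3,1,5), (3,4,1), (3,4,3), (5,0,3), (5,0,4), (5,0,5), (5,1,0), … and 12 more.
Total: 24.

24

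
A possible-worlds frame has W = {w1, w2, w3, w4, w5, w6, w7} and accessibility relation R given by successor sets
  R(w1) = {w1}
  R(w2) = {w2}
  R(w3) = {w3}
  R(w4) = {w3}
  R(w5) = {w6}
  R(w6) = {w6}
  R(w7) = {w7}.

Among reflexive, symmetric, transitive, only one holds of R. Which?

transitive

Reflexive: no — w4 is not related to itself.
Symmetric: no — w4 R w3 but not w3 R w4.
Transitive: yes — every two-step R-path is closed by a direct edge.
Only transitive holds.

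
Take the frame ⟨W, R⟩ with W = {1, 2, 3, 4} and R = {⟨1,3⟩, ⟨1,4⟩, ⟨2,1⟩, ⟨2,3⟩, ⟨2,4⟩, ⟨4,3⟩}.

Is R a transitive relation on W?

Transitive: yes — every two-step R-path is closed by a direct edge.

Yes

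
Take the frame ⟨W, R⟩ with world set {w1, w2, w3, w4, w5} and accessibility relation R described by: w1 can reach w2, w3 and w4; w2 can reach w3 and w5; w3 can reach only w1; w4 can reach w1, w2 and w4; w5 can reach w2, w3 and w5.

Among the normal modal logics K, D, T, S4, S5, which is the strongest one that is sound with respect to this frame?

Serial (axiom D): yes — every world has a successor (e.g. w1 R w2).
Reflexive (axiom T): no — w1 is not related to itself.
Transitive (axiom 4): no — w1 R w2 and w2 R w5, but not w1 R w5.
Euclidean (axiom 5): no — w1 R w2 and w1 R w4, but not w2 R w4.
So F validates K, D; T would additionally require R to be reflexive. The strongest is D.

D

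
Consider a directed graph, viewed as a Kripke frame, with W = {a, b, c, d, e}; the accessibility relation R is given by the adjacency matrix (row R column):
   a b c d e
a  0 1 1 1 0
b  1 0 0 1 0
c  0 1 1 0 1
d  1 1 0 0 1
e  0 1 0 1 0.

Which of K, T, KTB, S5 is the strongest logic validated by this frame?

Reflexive (axiom T): no — a is not related to itself.
Symmetric (axiom B): no — a R c but not c R a.
Euclidean (axiom 5): no — a R b and a R c, but not b R c.
So F validates K; T would additionally require R to be reflexive. The strongest is K.

K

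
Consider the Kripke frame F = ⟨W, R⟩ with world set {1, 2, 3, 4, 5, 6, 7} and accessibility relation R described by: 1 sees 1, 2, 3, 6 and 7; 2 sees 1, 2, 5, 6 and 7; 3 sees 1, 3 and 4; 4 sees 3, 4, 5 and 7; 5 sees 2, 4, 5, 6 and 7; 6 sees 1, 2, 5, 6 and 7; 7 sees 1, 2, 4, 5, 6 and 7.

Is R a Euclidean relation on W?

Euclidean: no — 1 R 2 and 1 R 3, but not 2 R 3.

No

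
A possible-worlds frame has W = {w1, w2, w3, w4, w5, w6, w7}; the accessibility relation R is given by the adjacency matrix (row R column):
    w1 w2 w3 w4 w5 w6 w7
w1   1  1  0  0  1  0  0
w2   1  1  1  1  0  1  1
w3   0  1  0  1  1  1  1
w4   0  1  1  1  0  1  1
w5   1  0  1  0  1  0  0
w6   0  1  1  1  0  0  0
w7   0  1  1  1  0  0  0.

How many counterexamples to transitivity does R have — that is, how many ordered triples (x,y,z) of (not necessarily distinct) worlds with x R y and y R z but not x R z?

37

Enumerating: (w1,w2,w3), (w1,w2,w4), (w1,w2,w6), (w1,w2,w7), (w1,w5,w3), (w2,w1,w5), (w2,w3,w5), (w3,w2,w1), (w3,w2,w3), (w3,w4,w3), (w3,w5,w1), (w3,w5,w3), … and 25 more.
Total: 37.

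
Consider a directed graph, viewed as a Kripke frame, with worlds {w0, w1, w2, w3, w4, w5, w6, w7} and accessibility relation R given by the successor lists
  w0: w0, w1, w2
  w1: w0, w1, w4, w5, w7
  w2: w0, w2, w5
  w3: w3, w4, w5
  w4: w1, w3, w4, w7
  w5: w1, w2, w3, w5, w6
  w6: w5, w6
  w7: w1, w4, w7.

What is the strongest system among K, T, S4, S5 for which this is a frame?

Reflexive (axiom T): yes — every world is R-related to itself.
Transitive (axiom 4): no — w0 R w1 and w1 R w4, but not w0 R w4.
Euclidean (axiom 5): no — w0 R w1 and w0 R w2, but not w1 R w2.
So F validates K, T; S4 would additionally require R to be transitive. The strongest is T.

T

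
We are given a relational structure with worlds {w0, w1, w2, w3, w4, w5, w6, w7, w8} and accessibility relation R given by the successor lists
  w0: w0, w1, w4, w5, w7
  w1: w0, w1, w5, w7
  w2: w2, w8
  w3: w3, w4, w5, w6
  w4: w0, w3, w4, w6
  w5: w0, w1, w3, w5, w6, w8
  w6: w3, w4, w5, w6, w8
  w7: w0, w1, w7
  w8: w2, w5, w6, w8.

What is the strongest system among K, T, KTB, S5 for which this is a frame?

KTB

Reflexive (axiom T): yes — every world is R-related to itself.
Symmetric (axiom B): yes — every pair in R has its reverse in R.
Euclidean (axiom 5): no — w0 R w1 and w0 R w4, but not w1 R w4.
So F validates K, T, KTB; S5 would additionally require R to be Euclidean. The strongest is KTB.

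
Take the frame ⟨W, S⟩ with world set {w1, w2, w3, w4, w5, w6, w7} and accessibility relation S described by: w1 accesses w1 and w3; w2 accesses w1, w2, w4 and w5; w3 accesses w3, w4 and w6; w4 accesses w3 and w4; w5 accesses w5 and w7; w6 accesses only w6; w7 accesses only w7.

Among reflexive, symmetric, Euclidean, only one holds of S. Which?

reflexive

Reflexive: yes — every world is S-related to itself.
Symmetric: no — w1 S w3 but not w3 S w1.
Euclidean: no — w2 S w1 and w2 S w4, but not w1 S w4.
Only reflexive holds.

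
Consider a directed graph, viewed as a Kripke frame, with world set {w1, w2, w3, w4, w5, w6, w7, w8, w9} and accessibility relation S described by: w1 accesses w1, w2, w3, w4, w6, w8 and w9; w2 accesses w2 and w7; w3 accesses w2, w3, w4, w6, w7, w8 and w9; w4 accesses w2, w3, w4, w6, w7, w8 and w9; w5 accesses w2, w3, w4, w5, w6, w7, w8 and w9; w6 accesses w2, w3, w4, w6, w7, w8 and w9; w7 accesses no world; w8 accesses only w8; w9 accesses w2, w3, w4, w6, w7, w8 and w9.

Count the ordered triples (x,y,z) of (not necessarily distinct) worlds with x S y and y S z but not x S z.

Enumerating: (w1,w2,w7), (w1,w3,w7), (w1,w4,w7), (w1,w6,w7), (w1,w9,w7).

5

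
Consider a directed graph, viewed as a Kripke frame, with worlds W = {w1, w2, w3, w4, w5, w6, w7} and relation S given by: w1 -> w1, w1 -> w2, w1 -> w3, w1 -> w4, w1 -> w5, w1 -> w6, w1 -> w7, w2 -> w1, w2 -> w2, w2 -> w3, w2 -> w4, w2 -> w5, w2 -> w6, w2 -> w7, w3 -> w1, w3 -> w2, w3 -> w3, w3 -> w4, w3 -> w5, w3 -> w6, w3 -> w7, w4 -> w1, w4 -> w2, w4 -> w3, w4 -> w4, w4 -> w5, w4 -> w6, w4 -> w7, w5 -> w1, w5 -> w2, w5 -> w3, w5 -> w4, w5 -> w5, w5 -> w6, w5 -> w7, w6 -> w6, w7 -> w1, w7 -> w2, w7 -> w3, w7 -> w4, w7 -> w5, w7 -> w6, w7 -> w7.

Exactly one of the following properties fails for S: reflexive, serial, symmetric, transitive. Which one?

symmetric

Reflexive: yes — every world is S-related to itself.
Serial: yes — every world has a successor (e.g. w1 S w1).
Symmetric: no — w1 S w6 but not w6 S w1.
Transitive: yes — every two-step S-path is closed by a direct edge.
Only symmetric fails.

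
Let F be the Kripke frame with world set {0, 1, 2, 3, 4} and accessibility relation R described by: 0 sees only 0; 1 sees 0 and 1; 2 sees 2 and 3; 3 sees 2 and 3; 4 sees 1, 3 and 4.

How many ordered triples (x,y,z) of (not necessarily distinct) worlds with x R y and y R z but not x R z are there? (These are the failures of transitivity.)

Enumerating: (4,1,0), (4,3,2).

2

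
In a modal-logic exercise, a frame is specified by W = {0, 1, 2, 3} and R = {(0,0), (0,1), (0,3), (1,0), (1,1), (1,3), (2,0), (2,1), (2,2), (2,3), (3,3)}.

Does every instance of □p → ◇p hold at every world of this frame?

Yes

By correspondence theory, D is valid on a frame iff R is serial.
Serial: yes — every world has a successor (e.g. 0 R 0).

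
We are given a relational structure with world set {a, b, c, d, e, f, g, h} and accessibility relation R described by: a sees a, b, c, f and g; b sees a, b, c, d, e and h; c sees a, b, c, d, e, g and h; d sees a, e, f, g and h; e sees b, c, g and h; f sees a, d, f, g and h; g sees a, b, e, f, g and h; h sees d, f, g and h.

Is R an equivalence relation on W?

Reflexive: no — d is not related to itself.
Symmetric: no — b R d but not d R b.
Transitive: no — a R b and b R d, but not a R d.
So R is not an equivalence relation.

No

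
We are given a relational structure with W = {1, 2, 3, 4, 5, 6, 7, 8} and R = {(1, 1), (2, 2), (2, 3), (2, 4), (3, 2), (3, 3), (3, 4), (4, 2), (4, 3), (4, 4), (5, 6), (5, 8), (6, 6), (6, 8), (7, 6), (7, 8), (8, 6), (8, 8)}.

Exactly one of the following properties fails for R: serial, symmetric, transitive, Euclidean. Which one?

symmetric

Serial: yes — every world has a successor (e.g. 1 R 1).
Symmetric: no — 5 R 6 but not 6 R 5.
Transitive: yes — every two-step R-path is closed by a direct edge.
Euclidean: yes — any two successors of a common world are R-related.
Only symmetric fails.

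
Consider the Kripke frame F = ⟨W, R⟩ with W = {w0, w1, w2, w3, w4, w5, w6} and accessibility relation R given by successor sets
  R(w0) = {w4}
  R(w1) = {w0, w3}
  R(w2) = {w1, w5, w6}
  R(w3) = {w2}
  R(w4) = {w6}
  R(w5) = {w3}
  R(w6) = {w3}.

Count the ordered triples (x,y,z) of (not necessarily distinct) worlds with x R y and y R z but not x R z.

13

Enumerating: (w0,w4,w6), (w1,w0,w4), (w1,w3,w2), (w2,w1,w0), (w2,w1,w3), (w2,w5,w3), (w2,w6,w3), (w3,w2,w1), (w3,w2,w5), (w3,w2,w6), (w4,w6,w3), (w5,w3,w2), (w6,w3,w2).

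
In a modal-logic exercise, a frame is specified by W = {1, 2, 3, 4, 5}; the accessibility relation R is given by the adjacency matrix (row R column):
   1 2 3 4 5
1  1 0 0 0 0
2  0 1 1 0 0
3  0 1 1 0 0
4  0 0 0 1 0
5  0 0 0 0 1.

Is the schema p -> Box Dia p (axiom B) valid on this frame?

The schema B characterises exactly the symmetric frames.
Symmetric: yes — every pair in R has its reverse in R.

Yes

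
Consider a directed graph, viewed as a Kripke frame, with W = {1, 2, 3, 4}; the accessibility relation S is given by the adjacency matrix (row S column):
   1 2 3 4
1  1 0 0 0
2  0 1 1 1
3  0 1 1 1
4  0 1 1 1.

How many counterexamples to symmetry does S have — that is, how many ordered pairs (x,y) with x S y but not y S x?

S is symmetric; there are no such tuples.

0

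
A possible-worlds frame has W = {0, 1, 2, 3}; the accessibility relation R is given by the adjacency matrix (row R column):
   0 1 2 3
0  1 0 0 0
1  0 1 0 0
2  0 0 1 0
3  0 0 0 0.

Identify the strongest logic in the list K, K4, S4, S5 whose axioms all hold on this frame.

Transitive (axiom 4): yes — every two-step R-path is closed by a direct edge.
Reflexive (axiom T): no — 3 is not related to itself.
Euclidean (axiom 5): yes — any two successors of a common world are R-related.
So F validates K, K4; S4 would additionally require R to be reflexive. The strongest is K4.

K4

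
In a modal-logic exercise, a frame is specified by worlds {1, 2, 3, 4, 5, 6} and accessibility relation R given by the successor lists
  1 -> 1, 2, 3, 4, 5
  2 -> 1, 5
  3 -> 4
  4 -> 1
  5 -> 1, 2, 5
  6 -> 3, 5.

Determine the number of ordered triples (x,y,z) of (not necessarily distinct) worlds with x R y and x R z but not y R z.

Enumerating: (1,2,2), (1,2,3), (1,2,4), (1,3,1), (1,3,2), (1,3,3), (1,3,5), (1,4,2), (1,4,3), (1,4,4), (1,4,5), (1,5,3), (1,5,4), (3,4,4), (5,2,2), (6,3,3), (6,3,5), (6,5,3).

18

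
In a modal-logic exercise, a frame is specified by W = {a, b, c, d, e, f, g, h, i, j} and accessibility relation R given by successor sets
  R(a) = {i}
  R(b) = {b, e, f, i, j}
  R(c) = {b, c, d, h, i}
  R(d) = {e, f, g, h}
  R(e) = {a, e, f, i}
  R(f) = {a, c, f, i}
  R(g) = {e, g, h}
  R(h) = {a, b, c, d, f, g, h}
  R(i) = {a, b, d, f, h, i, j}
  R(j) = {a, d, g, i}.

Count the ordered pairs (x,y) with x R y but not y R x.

Enumerating: (b,e), (b,f), (b,j), (c,b), (c,d), (c,i), (d,e), (d,f), (d,g), (e,a), (e,f), (e,i), … and 11 more.
Total: 23.

23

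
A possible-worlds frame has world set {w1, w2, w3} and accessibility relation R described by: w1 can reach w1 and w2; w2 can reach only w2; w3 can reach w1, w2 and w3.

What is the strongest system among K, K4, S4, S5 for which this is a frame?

S4

Transitive (axiom 4): yes — every two-step R-path is closed by a direct edge.
Reflexive (axiom T): yes — every world is R-related to itself.
Euclidean (axiom 5): no — w3 R w2 and w3 R w1, but not w2 R w1.
So F validates K, K4, S4; S5 would additionally require R to be Euclidean. The strongest is S4.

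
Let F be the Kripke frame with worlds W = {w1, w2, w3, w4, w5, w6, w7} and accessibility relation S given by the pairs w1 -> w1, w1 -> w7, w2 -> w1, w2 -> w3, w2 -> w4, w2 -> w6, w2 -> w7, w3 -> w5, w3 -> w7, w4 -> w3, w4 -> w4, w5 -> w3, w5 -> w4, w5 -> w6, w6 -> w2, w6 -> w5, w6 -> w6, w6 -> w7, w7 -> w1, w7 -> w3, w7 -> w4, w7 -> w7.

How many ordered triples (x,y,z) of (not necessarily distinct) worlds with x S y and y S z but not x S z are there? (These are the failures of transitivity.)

27

Enumerating: (w1,w7,w3), (w1,w7,w4), (w2,w3,w5), (w2,w6,w2), (w2,w6,w5), (w3,w5,w3), (w3,w5,w4), (w3,w5,w6), (w3,w7,w1), (w3,w7,w3), (w3,w7,w4), (w4,w3,w5), … and 15 more.
Total: 27.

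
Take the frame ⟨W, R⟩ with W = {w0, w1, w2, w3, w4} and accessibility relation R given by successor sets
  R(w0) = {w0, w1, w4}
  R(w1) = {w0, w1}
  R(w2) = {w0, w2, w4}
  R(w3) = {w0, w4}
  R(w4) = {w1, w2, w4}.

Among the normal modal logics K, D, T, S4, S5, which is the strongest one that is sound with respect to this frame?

D

Serial (axiom D): yes — every world has a successor (e.g. w0 R w0).
Reflexive (axiom T): no — w3 is not related to itself.
Transitive (axiom 4): no — w0 R w4 and w4 R w2, but not w0 R w2.
Euclidean (axiom 5): no — w0 R w1 and w0 R w4, but not w1 R w4.
So F validates K, D; T would additionally require R to be reflexive. The strongest is D.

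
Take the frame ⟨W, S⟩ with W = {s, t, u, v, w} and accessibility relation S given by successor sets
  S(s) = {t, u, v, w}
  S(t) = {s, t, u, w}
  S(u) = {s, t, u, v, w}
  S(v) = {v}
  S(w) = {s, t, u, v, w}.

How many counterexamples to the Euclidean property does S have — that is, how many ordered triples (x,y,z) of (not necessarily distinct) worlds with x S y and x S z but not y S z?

Enumerating: (s,t,v), (s,v,t), (s,v,u), (s,v,w), (t,s,s), (u,s,s), (u,t,v), (u,v,s), (u,v,t), (u,v,u), (u,v,w), (w,s,s), (w,t,v), (w,v,s), (w,v,t), (w,v,u), (w,v,w).

17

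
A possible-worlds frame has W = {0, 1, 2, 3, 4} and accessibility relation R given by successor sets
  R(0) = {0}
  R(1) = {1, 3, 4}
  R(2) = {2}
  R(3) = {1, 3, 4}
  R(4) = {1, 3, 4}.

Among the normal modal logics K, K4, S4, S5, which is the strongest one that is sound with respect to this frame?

Transitive (axiom 4): yes — every two-step R-path is closed by a direct edge.
Reflexive (axiom T): yes — every world is R-related to itself.
Euclidean (axiom 5): yes — any two successors of a common world are R-related.
So F validates K, K4, S4, S5. The strongest is S5.

S5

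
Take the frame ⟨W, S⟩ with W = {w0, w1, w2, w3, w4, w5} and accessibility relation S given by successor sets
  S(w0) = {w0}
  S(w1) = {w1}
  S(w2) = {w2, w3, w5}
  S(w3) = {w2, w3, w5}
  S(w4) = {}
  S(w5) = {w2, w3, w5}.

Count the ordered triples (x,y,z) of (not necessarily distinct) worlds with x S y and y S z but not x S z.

S is transitive; there are no such tuples.

0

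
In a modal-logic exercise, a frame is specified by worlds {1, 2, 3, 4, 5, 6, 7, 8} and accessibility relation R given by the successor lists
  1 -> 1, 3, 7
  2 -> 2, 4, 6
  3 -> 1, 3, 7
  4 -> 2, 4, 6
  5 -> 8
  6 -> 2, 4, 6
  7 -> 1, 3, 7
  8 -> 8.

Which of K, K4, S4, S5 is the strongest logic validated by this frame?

K4

Transitive (axiom 4): yes — every two-step R-path is closed by a direct edge.
Reflexive (axiom T): no — 5 is not related to itself.
Euclidean (axiom 5): yes — any two successors of a common world are R-related.
So F validates K, K4; S4 would additionally require R to be reflexive. The strongest is K4.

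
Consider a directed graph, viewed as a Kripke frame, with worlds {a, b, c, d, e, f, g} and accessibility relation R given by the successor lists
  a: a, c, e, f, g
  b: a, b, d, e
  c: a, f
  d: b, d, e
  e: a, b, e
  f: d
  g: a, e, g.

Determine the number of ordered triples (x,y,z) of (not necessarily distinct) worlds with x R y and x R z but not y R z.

Enumerating: (a,c,c), (a,c,e), (a,c,g), (a,e,c), (a,e,f), (a,e,g), (a,f,a), (a,f,c), (a,f,e), (a,f,f), (a,f,g), (a,g,c), … and 10 more.
Total: 22.

22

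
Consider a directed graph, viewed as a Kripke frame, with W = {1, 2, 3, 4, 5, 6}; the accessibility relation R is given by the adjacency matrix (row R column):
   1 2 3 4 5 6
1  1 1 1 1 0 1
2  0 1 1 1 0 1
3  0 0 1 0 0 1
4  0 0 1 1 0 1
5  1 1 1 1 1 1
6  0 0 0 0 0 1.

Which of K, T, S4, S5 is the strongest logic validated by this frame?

S4

Reflexive (axiom T): yes — every world is R-related to itself.
Transitive (axiom 4): yes — every two-step R-path is closed by a direct edge.
Euclidean (axiom 5): no — 1 R 3 and 1 R 2, but not 3 R 2.
So F validates K, T, S4; S5 would additionally require R to be Euclidean. The strongest is S4.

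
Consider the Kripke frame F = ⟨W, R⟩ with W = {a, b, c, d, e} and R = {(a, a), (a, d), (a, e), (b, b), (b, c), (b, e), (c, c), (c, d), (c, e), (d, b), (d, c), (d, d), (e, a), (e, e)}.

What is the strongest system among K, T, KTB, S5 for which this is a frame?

T

Reflexive (axiom T): yes — every world is R-related to itself.
Symmetric (axiom B): no — a R d but not d R a.
Euclidean (axiom 5): no — a R d and a R e, but not d R e.
So F validates K, T; KTB would additionally require R to be symmetric. The strongest is T.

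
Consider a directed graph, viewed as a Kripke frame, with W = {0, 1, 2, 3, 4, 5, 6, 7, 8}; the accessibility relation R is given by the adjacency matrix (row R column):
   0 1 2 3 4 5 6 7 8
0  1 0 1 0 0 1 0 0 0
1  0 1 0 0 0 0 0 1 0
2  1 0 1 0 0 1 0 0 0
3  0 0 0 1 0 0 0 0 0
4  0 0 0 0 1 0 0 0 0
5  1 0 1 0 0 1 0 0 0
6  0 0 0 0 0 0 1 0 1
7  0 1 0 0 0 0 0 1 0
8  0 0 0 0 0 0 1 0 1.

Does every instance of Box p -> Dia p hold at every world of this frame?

Yes

Axiom D corresponds to the accessibility relation being serial.
Serial: yes — every world has a successor (e.g. 0 R 0).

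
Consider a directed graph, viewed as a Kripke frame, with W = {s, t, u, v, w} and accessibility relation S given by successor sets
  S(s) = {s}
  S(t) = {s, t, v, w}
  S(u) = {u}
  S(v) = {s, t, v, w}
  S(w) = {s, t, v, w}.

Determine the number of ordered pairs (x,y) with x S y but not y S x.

3

Enumerating: (t,s), (v,s), (w,s).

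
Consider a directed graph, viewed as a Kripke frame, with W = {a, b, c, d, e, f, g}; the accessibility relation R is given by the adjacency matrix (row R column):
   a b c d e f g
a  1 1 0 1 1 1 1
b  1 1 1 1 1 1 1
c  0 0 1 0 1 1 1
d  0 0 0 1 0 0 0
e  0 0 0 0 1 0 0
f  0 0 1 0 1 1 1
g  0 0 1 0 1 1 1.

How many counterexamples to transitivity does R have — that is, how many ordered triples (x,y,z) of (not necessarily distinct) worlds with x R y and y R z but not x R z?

3

Enumerating: (a,b,c), (a,f,c), (a,g,c).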